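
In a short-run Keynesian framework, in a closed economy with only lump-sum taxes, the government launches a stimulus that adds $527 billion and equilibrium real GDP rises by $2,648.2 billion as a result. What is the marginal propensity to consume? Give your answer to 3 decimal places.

Implied spending multiplier k = ΔY/ΔG = 2,648.2/527 ≈ 5.025.
Since k = 1/(1 − MPC), MPC = 1 − 1/k = 1 − ΔG/ΔY = 1 − 527/2,648.2 ≈ 0.801.

0.801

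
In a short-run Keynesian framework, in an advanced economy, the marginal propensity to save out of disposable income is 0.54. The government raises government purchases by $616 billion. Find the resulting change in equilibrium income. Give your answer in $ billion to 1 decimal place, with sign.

MPC = 1 − MPS = 1 − 0.54 = 0.46.
Government-spending multiplier = 1/(1 − MPC) = 1/(1 − 0.46) = 1/0.54 ≈ 1.852.
ΔY = k × ΔG = (+$616 billion) / 0.54 ≈ +$1,140.7 billion.

+$1,140.7 billion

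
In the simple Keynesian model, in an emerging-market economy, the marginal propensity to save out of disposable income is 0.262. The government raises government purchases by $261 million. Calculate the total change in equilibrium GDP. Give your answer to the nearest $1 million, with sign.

MPC = 1 − MPS = 1 − 0.262 = 0.738.
Government-spending multiplier = 1/(1 − MPC) = 1/(1 − 0.738) = 1/0.262 ≈ 3.817.
ΔY = k × ΔG = (+$261 million) / 0.262 ≈ +$996 million.

+$996 million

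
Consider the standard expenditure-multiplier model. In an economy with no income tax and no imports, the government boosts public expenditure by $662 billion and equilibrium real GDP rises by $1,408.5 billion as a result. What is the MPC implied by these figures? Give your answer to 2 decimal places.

0.53

Implied spending multiplier k = ΔY/ΔG = 1,408.5/662 ≈ 2.1276.
Since k = 1/(1 − MPC), MPC = 1 − 1/k = 1 − ΔG/ΔY = 1 − 662/1,408.5 ≈ 0.53.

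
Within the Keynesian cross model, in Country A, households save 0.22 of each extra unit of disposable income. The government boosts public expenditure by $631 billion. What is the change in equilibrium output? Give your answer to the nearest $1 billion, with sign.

MPC = 1 − MPS = 1 − 0.22 = 0.78.
Spending multiplier = 1/(1 − MPC) = 1/(1 − 0.78) = 1/0.22 ≈ 4.545.
ΔY = k × ΔG = (+$631 billion) / 0.22 ≈ +$2,868 billion.

+$2,868 billion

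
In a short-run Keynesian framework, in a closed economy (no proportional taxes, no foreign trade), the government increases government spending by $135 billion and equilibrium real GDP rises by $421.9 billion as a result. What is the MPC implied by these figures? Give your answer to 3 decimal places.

0.680

Implied spending multiplier k = ΔY/ΔG = 421.9/135 ≈ 3.1252.
Since k = 1/(1 − MPC), MPC = 1 − 1/k = 1 − ΔG/ΔY = 1 − 135/421.9 ≈ 0.680.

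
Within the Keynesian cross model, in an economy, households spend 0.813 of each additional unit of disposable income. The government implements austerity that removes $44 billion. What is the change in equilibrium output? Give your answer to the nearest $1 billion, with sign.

Government-spending multiplier = 1/(1 − MPC) = 1/(1 − 0.813) = 1/0.187 ≈ 5.348.
ΔY = k × ΔG = (−$44 billion) / 0.187 ≈ −$235 billion.

−$235 billion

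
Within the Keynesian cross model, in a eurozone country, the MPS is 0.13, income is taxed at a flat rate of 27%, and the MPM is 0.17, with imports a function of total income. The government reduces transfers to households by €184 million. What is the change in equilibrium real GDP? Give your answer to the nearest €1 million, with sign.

MPC = 1 − MPS = 1 − 0.13 = 0.87.
The transfer change shifts disposable income by −€184 million, so first-round consumption changes by c·ΔTR = 0.87 × (−€184 million) = −€160.08 million.
Expenditure multiplier = 1/(1 − c(1−t) + m) = 1/(1 − 0.87×0.73 + 0.17) = 1/0.5349 ≈ 1.87.
The transfer multiplier is c × k ≈ 1.626, so ΔY = k × (c·ΔTR) = (−€160.08 million) / 0.5349 ≈ −€299 million.

−€299 million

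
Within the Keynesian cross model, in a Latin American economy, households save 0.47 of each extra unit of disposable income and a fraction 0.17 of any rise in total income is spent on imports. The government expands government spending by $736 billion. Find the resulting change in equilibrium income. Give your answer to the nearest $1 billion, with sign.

MPC = 1 − MPS = 1 − 0.47 = 0.53.
Spending multiplier = 1/(1 − c + m) = 1/(1 − 0.53 + 0.17) = 1/0.64 ≈ 1.563.
ΔY = k × ΔG = (+$736 billion) / 0.64 = +$1,150 billion.

+$1,150 billion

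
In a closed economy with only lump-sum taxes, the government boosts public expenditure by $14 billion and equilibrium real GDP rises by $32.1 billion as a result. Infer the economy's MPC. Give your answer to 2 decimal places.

0.56

Implied spending multiplier k = ΔY/ΔG = 32.1/14 ≈ 2.2929.
Since k = 1/(1 − MPC), MPC = 1 − 1/k = 1 − ΔG/ΔY = 1 − 14/32.1 ≈ 0.56.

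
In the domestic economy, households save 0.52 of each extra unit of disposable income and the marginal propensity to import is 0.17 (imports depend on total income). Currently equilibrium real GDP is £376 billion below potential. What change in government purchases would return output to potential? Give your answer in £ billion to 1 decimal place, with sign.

MPC = 1 − MPS = 1 − 0.52 = 0.48.
Spending multiplier = 1/(1 − c + m) = 1/(1 − 0.48 + 0.17) = 1/0.69 ≈ 1.449.
Need ΔY = +£376 billion, so ΔG = ΔY/k = (+£376 billion) × 0.69 ≈ +£259.4 billion.
The government should increase government purchases by £259.4 billion.

+£259.4 billion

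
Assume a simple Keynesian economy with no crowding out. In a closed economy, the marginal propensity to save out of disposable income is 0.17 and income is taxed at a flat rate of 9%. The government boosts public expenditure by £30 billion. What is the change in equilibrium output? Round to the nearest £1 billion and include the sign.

MPC = 1 − MPS = 1 − 0.17 = 0.83.
Spending multiplier = 1/(1 − c(1−t)) = 1/(1 − 0.83×0.91) = 1/0.2447 ≈ 4.087.
ΔY = k × ΔG = (+£30 billion) / 0.2447 ≈ +£123 billion.

+£123 billion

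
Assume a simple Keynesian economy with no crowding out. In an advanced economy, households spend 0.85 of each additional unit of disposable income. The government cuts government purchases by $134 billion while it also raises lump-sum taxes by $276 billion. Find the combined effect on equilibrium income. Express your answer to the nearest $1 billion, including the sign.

−$2,457 billion

Expenditure multiplier = 1/(1 − MPC) = 1/(1 − 0.85) = 1/0.15 ≈ 6.667.
ΔG contributes k·ΔG = (−$134 billion) / 0.15 ≈ −$893.3 billion.
ΔT of +$276 billion changes first-round spending by −c·ΔT = −$234.6 billion, contributing k·(−c·ΔT) = (−$234.6 billion) / 0.15 = −$1,564 billion.
Net ΔY = k(ΔG − c·ΔT) = (−$368.6 billion) / 0.15 ≈ −$2,457 billion.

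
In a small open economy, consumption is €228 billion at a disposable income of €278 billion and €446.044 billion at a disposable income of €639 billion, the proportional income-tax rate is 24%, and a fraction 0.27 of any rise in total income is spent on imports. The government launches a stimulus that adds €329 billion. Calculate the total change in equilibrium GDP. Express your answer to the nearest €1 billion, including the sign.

MPC = ΔC/ΔYd = (446.044 − 228)/(639 − 278) = 218.044/361 = 0.604.
Government-spending multiplier = 1/(1 − c(1−t) + m) = 1/(1 − 0.604×0.76 + 0.27) = 1/0.81096 ≈ 1.233.
ΔY = k × ΔG = (+€329 billion) / 0.81096 ≈ +€406 billion.

+€406 billion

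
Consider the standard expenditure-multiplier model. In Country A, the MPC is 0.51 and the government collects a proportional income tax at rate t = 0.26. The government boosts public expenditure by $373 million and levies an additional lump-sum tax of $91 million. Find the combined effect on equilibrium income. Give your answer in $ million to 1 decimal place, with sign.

+$524.6 million

Expenditure multiplier = 1/(1 − c(1−t)) = 1/(1 − 0.51×0.74) = 1/0.6226 ≈ 1.606.
ΔG contributes k·ΔG = (+$373 million) / 0.6226 ≈ +$599.1 million.
ΔT of +$91 million changes first-round spending by −c·ΔT = −$46.41 million, contributing k·(−c·ΔT) = (−$46.41 million) / 0.6226 ≈ −$74.5 million.
Net ΔY = k(ΔG − c·ΔT) = (+$326.59 million) / 0.6226 ≈ +$524.6 million.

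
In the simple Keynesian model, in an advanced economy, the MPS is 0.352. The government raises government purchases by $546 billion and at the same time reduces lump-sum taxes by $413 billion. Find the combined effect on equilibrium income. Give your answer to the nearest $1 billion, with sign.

MPC = 1 − MPS = 1 − 0.352 = 0.648.
Expenditure multiplier = 1/(1 − MPC) = 1/(1 − 0.648) = 1/0.352 ≈ 2.841.
ΔG contributes k·ΔG = (+$546 billion) / 0.352 ≈ +$1,551.1 billion.
ΔT of −$413 billion changes first-round spending by −c·ΔT = +$267.624 billion, contributing k·(−c·ΔT) = (+$267.624 billion) / 0.352 ≈ +$760.3 billion.
Net ΔY = k(ΔG − c·ΔT) = (+$813.624 billion) / 0.352 ≈ +$2,311 billion.

+$2,311 billion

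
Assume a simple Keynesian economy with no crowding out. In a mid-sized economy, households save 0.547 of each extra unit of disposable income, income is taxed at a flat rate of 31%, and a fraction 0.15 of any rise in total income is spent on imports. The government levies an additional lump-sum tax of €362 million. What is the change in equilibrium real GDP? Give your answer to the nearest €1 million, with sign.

−€196 million

MPC = 1 − MPS = 1 − 0.547 = 0.453.
A lump-sum tax change of +€362 million shifts disposable income by −€362 million; first-round consumption changes by −c × ΔT = −0.453 × (+€362 million) = −€163.986 million.
Expenditure multiplier = 1/(1 − c(1−t) + m) = 1/(1 − 0.453×0.69 + 0.15) = 1/0.83743 ≈ 1.194.
The tax multiplier is −c × k ≈ −0.541, so ΔY = k × (−c·ΔT) = (−€163.986 million) / 0.83743 ≈ −€196 million.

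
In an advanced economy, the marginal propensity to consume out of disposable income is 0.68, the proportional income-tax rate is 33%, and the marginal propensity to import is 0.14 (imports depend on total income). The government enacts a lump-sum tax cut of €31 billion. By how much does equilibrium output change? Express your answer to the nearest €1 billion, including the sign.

A lump-sum tax change of −€31 billion shifts disposable income by +€31 billion; first-round consumption changes by −c × ΔT = −0.68 × (−€31 billion) = +€21.08 billion.
Expenditure multiplier = 1/(1 − c(1−t) + m) = 1/(1 − 0.68×0.67 + 0.14) = 1/0.6844 ≈ 1.461.
The tax multiplier is −c × k ≈ −0.994, so ΔY = k × (−c·ΔT) = (+€21.08 billion) / 0.6844 ≈ +€31 billion.

+€31 billion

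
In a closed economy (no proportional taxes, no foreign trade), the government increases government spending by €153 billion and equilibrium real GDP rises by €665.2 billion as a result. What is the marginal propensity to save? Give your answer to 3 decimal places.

0.230

Implied spending multiplier k = ΔY/ΔG = 665.2/153 ≈ 4.3477.
Since k = 1/(1 − MPC), MPC = 1 − 1/k = 1 − ΔG/ΔY = 1 − 153/665.2 ≈ 0.770.
MPS = 1 − MPC = 0.230.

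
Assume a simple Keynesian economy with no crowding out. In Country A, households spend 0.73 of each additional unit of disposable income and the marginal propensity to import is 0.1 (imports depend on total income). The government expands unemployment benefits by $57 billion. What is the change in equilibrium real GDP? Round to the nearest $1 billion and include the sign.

+$112 billion

The transfer change shifts disposable income by +$57 billion, so first-round consumption changes by c·ΔTR = 0.73 × (+$57 billion) = +$41.61 billion.
Expenditure multiplier = 1/(1 − c + m) = 1/(1 − 0.73 + 0.1) = 1/0.37 ≈ 2.703.
The transfer multiplier is c × k ≈ 1.973, so ΔY = k × (c·ΔTR) = (+$41.61 billion) / 0.37 ≈ +$112 billion.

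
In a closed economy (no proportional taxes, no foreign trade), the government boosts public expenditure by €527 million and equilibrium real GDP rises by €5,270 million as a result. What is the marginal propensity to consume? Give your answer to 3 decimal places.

Implied spending multiplier k = ΔY/ΔG = 5,270/527 = 10.
Since k = 1/(1 − MPC), MPC = 1 − 1/k = 1 − ΔG/ΔY = 1 − 527/5,270 = 0.900.

0.900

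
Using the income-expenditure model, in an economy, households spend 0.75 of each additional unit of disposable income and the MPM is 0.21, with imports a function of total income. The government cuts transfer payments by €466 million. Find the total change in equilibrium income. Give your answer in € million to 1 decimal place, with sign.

−€759.8 million

The transfer change shifts disposable income by −€466 million, so first-round consumption changes by c·ΔTR = 0.75 × (−€466 million) = −€349.5 million.
Expenditure multiplier = 1/(1 − c + m) = 1/(1 − 0.75 + 0.21) = 1/0.46 ≈ 2.174.
The transfer multiplier is c × k ≈ 1.63, so ΔY = k × (c·ΔTR) = (−€349.5 million) / 0.46 ≈ −€759.8 million.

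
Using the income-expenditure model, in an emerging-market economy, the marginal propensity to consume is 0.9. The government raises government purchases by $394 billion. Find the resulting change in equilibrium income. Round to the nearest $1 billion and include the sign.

Spending multiplier = 1/(1 − MPC) = 1/(1 − 0.9) = 1/0.1 = 10.
ΔY = k × ΔG = (+$394 billion) / 0.1 = +$3,940 billion.

+$3,940 billion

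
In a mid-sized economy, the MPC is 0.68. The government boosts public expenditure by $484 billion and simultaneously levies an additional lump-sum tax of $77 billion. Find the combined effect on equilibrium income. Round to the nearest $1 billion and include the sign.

+$1,349 billion

Expenditure multiplier = 1/(1 − MPC) = 1/(1 − 0.68) = 1/0.32 = 3.125.
ΔG contributes k·ΔG = (+$484 billion) / 0.32 = +$1,512.5 billion.
ΔT of +$77 billion changes first-round spending by −c·ΔT = −$52.36 billion, contributing k·(−c·ΔT) = (−$52.36 billion) / 0.32 ≈ −$163.6 billion.
Net ΔY = k(ΔG − c·ΔT) = (+$431.64 billion) / 0.32 ≈ +$1,349 billion.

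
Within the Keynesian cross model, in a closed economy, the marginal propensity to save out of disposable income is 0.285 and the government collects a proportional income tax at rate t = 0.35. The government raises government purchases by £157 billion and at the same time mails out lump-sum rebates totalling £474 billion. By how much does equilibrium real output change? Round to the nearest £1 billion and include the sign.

MPC = 1 − MPS = 1 − 0.285 = 0.715.
Expenditure multiplier = 1/(1 − c(1−t)) = 1/(1 − 0.715×0.65) = 1/0.53525 ≈ 1.868.
ΔG contributes k·ΔG = (+£157 billion) / 0.53525 ≈ +£293.3 billion.
ΔT of −£474 billion changes first-round spending by −c·ΔT = +£338.91 billion, contributing k·(−c·ΔT) = (+£338.91 billion) / 0.53525 ≈ +£633.2 billion.
Net ΔY = k(ΔG − c·ΔT) = (+£495.91 billion) / 0.53525 ≈ +£927 billion.

+£927 billion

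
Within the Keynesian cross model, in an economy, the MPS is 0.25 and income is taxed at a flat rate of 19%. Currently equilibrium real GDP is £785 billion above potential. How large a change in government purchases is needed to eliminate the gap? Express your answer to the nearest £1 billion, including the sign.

−£308 billion

MPC = 1 − MPS = 1 − 0.25 = 0.75.
Spending multiplier = 1/(1 − c(1−t)) = 1/(1 − 0.75×0.81) = 1/0.3925 ≈ 2.548.
Need ΔY = −£785 billion, so ΔG = ΔY/k = (−£785 billion) × 0.3925 ≈ −£308 billion.
The government should cut government purchases by £308 billion.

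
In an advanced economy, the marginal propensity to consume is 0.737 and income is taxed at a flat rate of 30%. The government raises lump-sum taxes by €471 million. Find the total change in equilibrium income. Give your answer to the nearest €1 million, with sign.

A lump-sum tax change of +€471 million shifts disposable income by −€471 million; first-round consumption changes by −c × ΔT = −0.737 × (+€471 million) = −€347.127 million.
Expenditure multiplier = 1/(1 − c(1−t)) = 1/(1 − 0.737×0.7) = 1/0.4841 ≈ 2.066.
The tax multiplier is −c × k ≈ −1.522, so ΔY = k × (−c·ΔT) = (−€347.127 million) / 0.4841 ≈ −€717 million.

−€717 million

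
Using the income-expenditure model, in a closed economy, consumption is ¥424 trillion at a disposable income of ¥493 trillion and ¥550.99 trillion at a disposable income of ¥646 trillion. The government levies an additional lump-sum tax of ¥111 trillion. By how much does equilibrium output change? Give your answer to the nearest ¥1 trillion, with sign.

MPC = ΔC/ΔYd = (550.99 − 424)/(646 − 493) = 126.99/153 = 0.83.
A lump-sum tax change of +¥111 trillion shifts disposable income by −¥111 trillion; first-round consumption changes by −c × ΔT = −0.83 × (+¥111 trillion) = −¥92.13 trillion.
Expenditure multiplier = 1/(1 − MPC) = 1/(1 − 0.83) = 1/0.17 ≈ 5.882.
The tax multiplier is −c × k ≈ −4.882, so ΔY = k × (−c·ΔT) = (−¥92.13 trillion) / 0.17 ≈ −¥542 trillion.

−¥542 trillion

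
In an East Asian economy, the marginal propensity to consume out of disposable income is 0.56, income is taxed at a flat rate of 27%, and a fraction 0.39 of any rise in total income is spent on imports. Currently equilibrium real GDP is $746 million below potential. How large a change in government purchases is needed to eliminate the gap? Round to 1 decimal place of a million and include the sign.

+$732.0 million

Spending multiplier = 1/(1 − c(1−t) + m) = 1/(1 − 0.56×0.73 + 0.39) = 1/0.9812 ≈ 1.019.
Need ΔY = +$746 million, so ΔG = ΔY/k = (+$746 million) × 0.9812 ≈ +$732 million.
The government should increase government purchases by $732 million.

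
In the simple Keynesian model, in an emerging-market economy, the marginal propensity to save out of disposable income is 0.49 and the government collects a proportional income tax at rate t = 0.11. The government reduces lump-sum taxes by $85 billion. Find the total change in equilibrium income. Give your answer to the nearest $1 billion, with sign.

MPC = 1 − MPS = 1 − 0.49 = 0.51.
A lump-sum tax change of −$85 billion shifts disposable income by +$85 billion; first-round consumption changes by −c × ΔT = −0.51 × (−$85 billion) = +$43.35 billion.
Expenditure multiplier = 1/(1 − c(1−t)) = 1/(1 − 0.51×0.89) = 1/0.5461 ≈ 1.831.
The tax multiplier is −c × k ≈ −0.934, so ΔY = k × (−c·ΔT) = (+$43.35 billion) / 0.5461 ≈ +$79 billion.

+$79 billion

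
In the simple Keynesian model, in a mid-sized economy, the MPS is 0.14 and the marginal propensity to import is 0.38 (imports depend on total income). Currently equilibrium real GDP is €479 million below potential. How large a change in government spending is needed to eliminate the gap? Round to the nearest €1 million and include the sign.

MPC = 1 − MPS = 1 − 0.14 = 0.86.
Spending multiplier = 1/(1 − c + m) = 1/(1 − 0.86 + 0.38) = 1/0.52 ≈ 1.923.
Need ΔY = +€479 million, so ΔG = ΔY/k = (+€479 million) × 0.52 ≈ +€249 million.
The government should increase government spending by €249 million.

+€249 million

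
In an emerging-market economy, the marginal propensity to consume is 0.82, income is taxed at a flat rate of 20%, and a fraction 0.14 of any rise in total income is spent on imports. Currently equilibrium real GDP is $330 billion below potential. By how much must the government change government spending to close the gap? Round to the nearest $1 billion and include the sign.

Spending multiplier = 1/(1 − c(1−t) + m) = 1/(1 − 0.82×0.8 + 0.14) = 1/0.484 ≈ 2.066.
Need ΔY = +$330 billion, so ΔG = ΔY/k = (+$330 billion) × 0.484 ≈ +$160 billion.
The government should increase government spending by $160 billion.

+$160 billion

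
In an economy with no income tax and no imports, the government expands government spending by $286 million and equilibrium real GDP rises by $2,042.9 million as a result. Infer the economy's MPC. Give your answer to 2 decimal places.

0.86

Implied spending multiplier k = ΔY/ΔG = 2,042.9/286 ≈ 7.143.
Since k = 1/(1 − MPC), MPC = 1 − 1/k = 1 − ΔG/ΔY = 1 − 286/2,042.9 ≈ 0.86.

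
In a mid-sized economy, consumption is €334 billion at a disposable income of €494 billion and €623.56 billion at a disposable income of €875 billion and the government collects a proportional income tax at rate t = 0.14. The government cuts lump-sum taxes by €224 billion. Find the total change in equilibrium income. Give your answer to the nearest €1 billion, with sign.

+€491 billion

MPC = ΔC/ΔYd = (623.56 − 334)/(875 − 494) = 289.56/381 = 0.76.
A lump-sum tax change of −€224 billion shifts disposable income by +€224 billion; first-round consumption changes by −c × ΔT = −0.76 × (−€224 billion) = +€170.24 billion.
Expenditure multiplier = 1/(1 − c(1−t)) = 1/(1 − 0.76×0.86) = 1/0.3464 ≈ 2.887.
The tax multiplier is −c × k ≈ −2.194, so ΔY = k × (−c·ΔT) = (+€170.24 billion) / 0.3464 ≈ +€491 billion.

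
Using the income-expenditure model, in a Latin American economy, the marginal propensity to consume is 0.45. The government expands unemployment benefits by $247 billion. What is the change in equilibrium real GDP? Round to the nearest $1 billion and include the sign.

The transfer change shifts disposable income by +$247 billion, so first-round consumption changes by c·ΔTR = 0.45 × (+$247 billion) = +$111.15 billion.
Expenditure multiplier = 1/(1 − MPC) = 1/(1 − 0.45) = 1/0.55 ≈ 1.818.
The transfer multiplier is c × k ≈ 0.818, so ΔY = k × (c·ΔTR) = (+$111.15 billion) / 0.55 ≈ +$202 billion.

+$202 billion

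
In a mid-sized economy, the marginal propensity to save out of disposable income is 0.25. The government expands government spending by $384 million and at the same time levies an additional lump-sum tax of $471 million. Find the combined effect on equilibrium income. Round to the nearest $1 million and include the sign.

+$123 million

MPC = 1 − MPS = 1 − 0.25 = 0.75.
Expenditure multiplier = 1/(1 − MPC) = 1/(1 − 0.75) = 1/0.25 = 4.
ΔG contributes k·ΔG = (+$384 million) / 0.25 = +$1,536 million.
ΔT of +$471 million changes first-round spending by −c·ΔT = −$353.25 million, contributing k·(−c·ΔT) = (−$353.25 million) / 0.25 = −$1,413 million.
Net ΔY = k(ΔG − c·ΔT) = (+$30.75 million) / 0.25 = +$123 million.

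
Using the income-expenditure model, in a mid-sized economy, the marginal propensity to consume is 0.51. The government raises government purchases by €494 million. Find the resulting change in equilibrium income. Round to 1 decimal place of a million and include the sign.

Expenditure multiplier = 1/(1 − MPC) = 1/(1 − 0.51) = 1/0.49 ≈ 2.041.
ΔY = k × ΔG = (+€494 million) / 0.49 ≈ +€1,008.2 million.

+€1,008.2 million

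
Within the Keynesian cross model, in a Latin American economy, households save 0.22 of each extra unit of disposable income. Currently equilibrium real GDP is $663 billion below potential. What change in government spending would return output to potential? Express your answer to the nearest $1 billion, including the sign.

+$146 billion

MPC = 1 − MPS = 1 − 0.22 = 0.78.
Spending multiplier = 1/(1 − MPC) = 1/(1 − 0.78) = 1/0.22 ≈ 4.545.
Need ΔY = +$663 billion, so ΔG = ΔY/k = (+$663 billion) × 0.22 ≈ +$146 billion.
The government should increase government spending by $146 billion.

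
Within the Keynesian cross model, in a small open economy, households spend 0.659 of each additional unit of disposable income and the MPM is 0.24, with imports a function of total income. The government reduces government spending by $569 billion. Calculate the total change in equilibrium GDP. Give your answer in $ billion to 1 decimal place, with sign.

Spending multiplier = 1/(1 − c + m) = 1/(1 − 0.659 + 0.24) = 1/0.581 ≈ 1.721.
ΔY = k × ΔG = (−$569 billion) / 0.581 ≈ −$979.3 billion.

−$979.3 billion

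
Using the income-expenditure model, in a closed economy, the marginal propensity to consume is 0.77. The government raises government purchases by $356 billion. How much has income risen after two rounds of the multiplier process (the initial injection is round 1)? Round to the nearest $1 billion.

Round 1 adds ΔG = $356 billion; each later round is MPC = 0.77 times the previous.
After 2 rounds: 356 + 274.12 = ΔG·(1 − c^2)/(1 − c) = 356 × (1 − 0.5929)/0.23 ≈ $630 billion.

$630 billion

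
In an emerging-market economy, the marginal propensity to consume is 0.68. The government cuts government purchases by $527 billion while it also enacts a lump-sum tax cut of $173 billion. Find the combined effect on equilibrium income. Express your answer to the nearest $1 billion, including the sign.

Expenditure multiplier = 1/(1 − MPC) = 1/(1 − 0.68) = 1/0.32 = 3.125.
ΔG contributes k·ΔG = (−$527 billion) / 0.32 ≈ −$1,646.9 billion.
ΔT of −$173 billion changes first-round spending by −c·ΔT = +$117.64 billion, contributing k·(−c·ΔT) = (+$117.64 billion) / 0.32 ≈ +$367.6 billion.
Net ΔY = k(ΔG − c·ΔT) = (−$409.36 billion) / 0.32 ≈ −$1,279 billion.

−$1,279 billion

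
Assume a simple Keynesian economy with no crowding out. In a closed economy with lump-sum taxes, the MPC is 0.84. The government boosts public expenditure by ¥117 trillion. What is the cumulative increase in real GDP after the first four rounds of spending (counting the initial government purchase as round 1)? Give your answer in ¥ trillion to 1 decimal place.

¥367.2 trillion

Round 1 adds ΔG = ¥117 trillion; each later round is MPC = 0.84 times the previous.
After 4 rounds: 117 + 98.28 + 82.5552 + 69.346368 = ΔG·(1 − c^4)/(1 − c) = 117 × (1 − 0.49787136)/0.16 ≈ ¥367.2 trillion.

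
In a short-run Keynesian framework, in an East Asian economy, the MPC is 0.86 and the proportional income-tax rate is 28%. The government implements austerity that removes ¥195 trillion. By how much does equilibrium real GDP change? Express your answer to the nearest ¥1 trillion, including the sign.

Expenditure multiplier = 1/(1 − c(1−t)) = 1/(1 − 0.86×0.72) = 1/0.3808 ≈ 2.626.
ΔY = k × ΔG = (−¥195 trillion) / 0.3808 ≈ −¥512 trillion.

−¥512 trillion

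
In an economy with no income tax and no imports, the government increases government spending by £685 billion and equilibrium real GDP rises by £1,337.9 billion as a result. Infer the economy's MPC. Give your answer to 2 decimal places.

0.49

Implied spending multiplier k = ΔY/ΔG = 1,337.9/685 ≈ 1.9531.
Since k = 1/(1 − MPC), MPC = 1 − 1/k = 1 − ΔG/ΔY = 1 − 685/1,337.9 ≈ 0.49.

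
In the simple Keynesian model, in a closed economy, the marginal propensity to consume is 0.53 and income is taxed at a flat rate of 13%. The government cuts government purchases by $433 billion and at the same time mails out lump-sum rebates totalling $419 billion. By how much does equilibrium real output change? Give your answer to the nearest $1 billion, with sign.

−$391 billion

Expenditure multiplier = 1/(1 − c(1−t)) = 1/(1 − 0.53×0.87) = 1/0.5389 ≈ 1.856.
ΔG contributes k·ΔG = (−$433 billion) / 0.5389 ≈ −$803.5 billion.
ΔT of −$419 billion changes first-round spending by −c·ΔT = +$222.07 billion, contributing k·(−c·ΔT) = (+$222.07 billion) / 0.5389 ≈ +$412.1 billion.
Net ΔY = k(ΔG − c·ΔT) = (−$210.93 billion) / 0.5389 ≈ −$391 billion.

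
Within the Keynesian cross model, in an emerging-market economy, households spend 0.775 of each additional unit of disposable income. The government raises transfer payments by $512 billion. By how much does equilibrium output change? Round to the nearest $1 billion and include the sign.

+$1,764 billion

The transfer change shifts disposable income by +$512 billion, so first-round consumption changes by c·ΔTR = 0.775 × (+$512 billion) = +$396.8 billion.
Expenditure multiplier = 1/(1 − MPC) = 1/(1 − 0.775) = 1/0.225 ≈ 4.444.
The transfer multiplier is c × k ≈ 3.444, so ΔY = k × (c·ΔTR) = (+$396.8 billion) / 0.225 ≈ +$1,764 billion.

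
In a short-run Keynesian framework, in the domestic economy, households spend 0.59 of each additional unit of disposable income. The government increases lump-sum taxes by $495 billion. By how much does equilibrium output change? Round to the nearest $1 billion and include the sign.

−$712 billion

A lump-sum tax change of +$495 billion shifts disposable income by −$495 billion; first-round consumption changes by −c × ΔT = −0.59 × (+$495 billion) = −$292.05 billion.
Expenditure multiplier = 1/(1 − MPC) = 1/(1 − 0.59) = 1/0.41 ≈ 2.439.
The tax multiplier is −c × k ≈ −1.439, so ΔY = k × (−c·ΔT) = (−$292.05 billion) / 0.41 ≈ −$712 billion.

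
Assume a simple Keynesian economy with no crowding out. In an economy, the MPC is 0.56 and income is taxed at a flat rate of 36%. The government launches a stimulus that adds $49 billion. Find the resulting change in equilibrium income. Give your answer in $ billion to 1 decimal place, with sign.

+$76.4 billion

Government-spending multiplier = 1/(1 − c(1−t)) = 1/(1 − 0.56×0.64) = 1/0.6416 ≈ 1.559.
ΔY = k × ΔG = (+$49 billion) / 0.6416 ≈ +$76.4 billion.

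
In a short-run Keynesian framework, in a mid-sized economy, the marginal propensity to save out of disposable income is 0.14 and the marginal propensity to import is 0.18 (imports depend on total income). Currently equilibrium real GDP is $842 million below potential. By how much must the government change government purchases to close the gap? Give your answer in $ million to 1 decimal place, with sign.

MPC = 1 − MPS = 1 − 0.14 = 0.86.
Spending multiplier = 1/(1 − c + m) = 1/(1 − 0.86 + 0.18) = 1/0.32 = 3.125.
Need ΔY = +$842 million, so ΔG = ΔY/k = (+$842 million) × 0.32 ≈ +$269.4 million.
The government should increase government purchases by $269.4 million.

+$269.4 million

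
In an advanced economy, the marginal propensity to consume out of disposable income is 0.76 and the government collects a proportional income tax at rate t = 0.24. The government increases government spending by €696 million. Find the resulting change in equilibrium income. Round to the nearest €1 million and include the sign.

Spending multiplier = 1/(1 − c(1−t)) = 1/(1 − 0.76×0.76) = 1/0.4224 ≈ 2.367.
ΔY = k × ΔG = (+€696 million) / 0.4224 ≈ +€1,648 million.

+€1,648 million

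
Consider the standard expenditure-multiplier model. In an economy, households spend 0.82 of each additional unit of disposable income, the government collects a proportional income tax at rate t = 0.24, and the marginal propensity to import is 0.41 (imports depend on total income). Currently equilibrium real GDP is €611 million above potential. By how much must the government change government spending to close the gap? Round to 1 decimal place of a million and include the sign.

−€480.7 million

Spending multiplier = 1/(1 − c(1−t) + m) = 1/(1 − 0.82×0.76 + 0.41) = 1/0.7868 ≈ 1.271.
Need ΔY = −€611 million, so ΔG = ΔY/k = (−€611 million) × 0.7868 ≈ −€480.7 million.
The government should cut government spending by €480.7 million.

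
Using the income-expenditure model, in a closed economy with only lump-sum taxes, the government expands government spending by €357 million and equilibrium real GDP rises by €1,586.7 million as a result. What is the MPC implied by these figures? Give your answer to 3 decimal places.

0.775

Implied spending multiplier k = ΔY/ΔG = 1,586.7/357 ≈ 4.4445.
Since k = 1/(1 − MPC), MPC = 1 − 1/k = 1 − ΔG/ΔY = 1 − 357/1,586.7 ≈ 0.775.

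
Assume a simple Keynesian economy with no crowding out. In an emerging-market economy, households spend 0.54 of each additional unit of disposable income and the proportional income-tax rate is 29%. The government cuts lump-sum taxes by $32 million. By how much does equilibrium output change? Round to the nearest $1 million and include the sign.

A lump-sum tax change of −$32 million shifts disposable income by +$32 million; first-round consumption changes by −c × ΔT = −0.54 × (−$32 million) = +$17.28 million.
Expenditure multiplier = 1/(1 − c(1−t)) = 1/(1 − 0.54×0.71) = 1/0.6166 ≈ 1.622.
The tax multiplier is −c × k ≈ −0.876, so ΔY = k × (−c·ΔT) = (+$17.28 million) / 0.6166 ≈ +$28 million.

+$28 million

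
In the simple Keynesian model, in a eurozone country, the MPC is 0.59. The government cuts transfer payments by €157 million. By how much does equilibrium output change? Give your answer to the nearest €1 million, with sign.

−€226 million

The transfer change shifts disposable income by −€157 million, so first-round consumption changes by c·ΔTR = 0.59 × (−€157 million) = −€92.63 million.
Expenditure multiplier = 1/(1 − MPC) = 1/(1 − 0.59) = 1/0.41 ≈ 2.439.
The transfer multiplier is c × k ≈ 1.439, so ΔY = k × (c·ΔTR) = (−€92.63 million) / 0.41 ≈ −€226 million.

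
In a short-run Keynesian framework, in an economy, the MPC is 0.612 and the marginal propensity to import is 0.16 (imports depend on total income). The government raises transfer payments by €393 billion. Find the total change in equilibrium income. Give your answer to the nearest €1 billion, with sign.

The transfer change shifts disposable income by +€393 billion, so first-round consumption changes by c·ΔTR = 0.612 × (+€393 billion) = +€240.516 billion.
Expenditure multiplier = 1/(1 − c + m) = 1/(1 − 0.612 + 0.16) = 1/0.548 ≈ 1.825.
The transfer multiplier is c × k ≈ 1.117, so ΔY = k × (c·ΔTR) = (+€240.516 billion) / 0.548 ≈ +€439 billion.

+€439 billion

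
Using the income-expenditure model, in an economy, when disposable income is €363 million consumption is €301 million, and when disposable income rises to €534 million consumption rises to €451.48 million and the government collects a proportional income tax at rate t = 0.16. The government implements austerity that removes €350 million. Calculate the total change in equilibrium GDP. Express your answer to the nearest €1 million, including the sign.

−€1,342 million

MPC = ΔC/ΔYd = (451.48 − 301)/(534 − 363) = 150.48/171 = 0.88.
Expenditure multiplier = 1/(1 − c(1−t)) = 1/(1 − 0.88×0.84) = 1/0.2608 ≈ 3.834.
ΔY = k × ΔG = (−€350 million) / 0.2608 ≈ −€1,342 million.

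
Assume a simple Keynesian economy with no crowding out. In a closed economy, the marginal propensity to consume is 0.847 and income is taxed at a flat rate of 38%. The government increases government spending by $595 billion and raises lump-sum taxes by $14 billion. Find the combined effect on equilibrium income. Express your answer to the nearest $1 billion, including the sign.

Expenditure multiplier = 1/(1 − c(1−t)) = 1/(1 − 0.847×0.62) = 1/0.47486 ≈ 2.106.
ΔG contributes k·ΔG = (+$595 billion) / 0.47486 ≈ +$1,253 billion.
ΔT of +$14 billion changes first-round spending by −c·ΔT = −$11.858 billion, contributing k·(−c·ΔT) = (−$11.858 billion) / 0.47486 ≈ −$25 billion.
Net ΔY = k(ΔG − c·ΔT) = (+$583.142 billion) / 0.47486 ≈ +$1,228 billion.

+$1,228 billion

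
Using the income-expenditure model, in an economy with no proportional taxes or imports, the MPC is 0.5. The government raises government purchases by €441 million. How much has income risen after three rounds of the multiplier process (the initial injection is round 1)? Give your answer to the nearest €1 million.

€772 million

Round 1 adds ΔG = €441 million; each later round is MPC = 0.5 times the previous.
After 3 rounds: 441 + 220.5 + 110.25 = ΔG·(1 − c^3)/(1 − c) = 441 × (1 − 0.125)/0.5 ≈ €772 million.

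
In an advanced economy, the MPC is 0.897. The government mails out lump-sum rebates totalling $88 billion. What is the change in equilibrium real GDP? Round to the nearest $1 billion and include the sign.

A lump-sum tax change of −$88 billion shifts disposable income by +$88 billion; first-round consumption changes by −c × ΔT = −0.897 × (−$88 billion) = +$78.936 billion.
Expenditure multiplier = 1/(1 − MPC) = 1/(1 − 0.897) = 1/0.103 ≈ 9.709.
The tax multiplier is −c × k ≈ −8.709, so ΔY = k × (−c·ΔT) = (+$78.936 billion) / 0.103 ≈ +$766 billion.

+$766 billion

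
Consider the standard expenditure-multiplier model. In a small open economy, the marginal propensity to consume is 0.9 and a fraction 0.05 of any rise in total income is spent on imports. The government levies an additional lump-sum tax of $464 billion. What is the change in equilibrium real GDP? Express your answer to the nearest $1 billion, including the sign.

−$2,784 billion

A lump-sum tax change of +$464 billion shifts disposable income by −$464 billion; first-round consumption changes by −c × ΔT = −0.9 × (+$464 billion) = −$417.6 billion.
Expenditure multiplier = 1/(1 − c + m) = 1/(1 − 0.9 + 0.05) = 1/0.15 ≈ 6.667.
The tax multiplier is −c × k = −6, so ΔY = k × (−c·ΔT) = (−$417.6 billion) / 0.15 = −$2,784 billion.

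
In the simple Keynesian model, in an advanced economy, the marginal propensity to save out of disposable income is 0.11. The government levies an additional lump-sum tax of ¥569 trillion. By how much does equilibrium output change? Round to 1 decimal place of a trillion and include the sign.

MPC = 1 − MPS = 1 − 0.11 = 0.89.
A lump-sum tax change of +¥569 trillion shifts disposable income by −¥569 trillion; first-round consumption changes by −c × ΔT = −0.89 × (+¥569 trillion) = −¥506.41 trillion.
Expenditure multiplier = 1/(1 − MPC) = 1/(1 − 0.89) = 1/0.11 ≈ 9.091.
The tax multiplier is −c × k ≈ −8.091, so ΔY = k × (−c·ΔT) = (−¥506.41 trillion) / 0.11 ≈ −¥4,603.7 trillion.

−¥4,603.7 trillion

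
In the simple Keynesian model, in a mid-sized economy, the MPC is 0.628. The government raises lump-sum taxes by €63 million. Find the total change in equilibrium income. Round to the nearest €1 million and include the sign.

A lump-sum tax change of +€63 million shifts disposable income by −€63 million; first-round consumption changes by −c × ΔT = −0.628 × (+€63 million) = −€39.564 million.
Expenditure multiplier = 1/(1 − MPC) = 1/(1 − 0.628) = 1/0.372 ≈ 2.688.
The tax multiplier is −c × k ≈ −1.688, so ΔY = k × (−c·ΔT) = (−€39.564 million) / 0.372 ≈ −€106 million.

−€106 million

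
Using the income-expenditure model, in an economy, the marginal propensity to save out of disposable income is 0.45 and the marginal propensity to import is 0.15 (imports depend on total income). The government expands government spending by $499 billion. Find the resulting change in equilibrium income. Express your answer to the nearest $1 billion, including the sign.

MPC = 1 − MPS = 1 − 0.45 = 0.55.
Spending multiplier = 1/(1 − c + m) = 1/(1 − 0.55 + 0.15) = 1/0.6 ≈ 1.667.
ΔY = k × ΔG = (+$499 billion) / 0.6 ≈ +$832 billion.

+$832 billion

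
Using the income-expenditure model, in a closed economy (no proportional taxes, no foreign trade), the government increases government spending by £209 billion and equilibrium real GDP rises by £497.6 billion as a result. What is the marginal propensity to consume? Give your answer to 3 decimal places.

0.580

Implied spending multiplier k = ΔY/ΔG = 497.6/209 ≈ 2.3809.
Since k = 1/(1 − MPC), MPC = 1 − 1/k = 1 − ΔG/ΔY = 1 − 209/497.6 ≈ 0.580.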